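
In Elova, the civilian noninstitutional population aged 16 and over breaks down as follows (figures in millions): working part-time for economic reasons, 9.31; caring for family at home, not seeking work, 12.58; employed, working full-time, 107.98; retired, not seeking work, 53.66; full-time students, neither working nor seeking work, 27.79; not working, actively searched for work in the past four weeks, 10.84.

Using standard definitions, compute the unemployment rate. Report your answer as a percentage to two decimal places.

Employed = 9.31 + 107.98 = 117.29 million (anyone who worked, including part-time for economic reasons, counts as employed).
Unemployed = 10.84 million.
Labor force = 117.29 + 10.84 = 128.13 million.
Unemployment rate = 10.84 / 128.13 = 8.46%.

Unemployment rate ≈ 8.46%.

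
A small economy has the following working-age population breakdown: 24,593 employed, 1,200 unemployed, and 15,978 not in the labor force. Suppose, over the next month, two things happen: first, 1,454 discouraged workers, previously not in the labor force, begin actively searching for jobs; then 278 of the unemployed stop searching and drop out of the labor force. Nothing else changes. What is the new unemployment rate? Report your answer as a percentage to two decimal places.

New unemployment rate ≈ 8.81%.

Initially, labor force = 24,593 + 1,200 = 25,793, so u = 1,200/25,793 = 4.65%.
After the first change, unemployed and labor force both rise by 1,454 → E = 24,593, U = 2,654, labor force = 27,247.
After the second change, unemployed and labor force both fall by 278 → E = 24,593, U = 2,376, labor force = 26,969.
New unemployment rate = 2,376 / 26,969 = 8.81%.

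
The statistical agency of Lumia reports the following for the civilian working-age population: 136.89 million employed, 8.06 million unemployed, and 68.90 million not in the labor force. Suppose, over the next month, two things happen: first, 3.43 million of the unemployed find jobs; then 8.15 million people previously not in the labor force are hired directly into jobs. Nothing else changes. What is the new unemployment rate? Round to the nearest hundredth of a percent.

Initially, labor force = 136.89 + 8.06 = 144.95 million, so u = 8.06/144.95 = 5.56%.
After the first change, unemployed falls and employed rises by 3.43; labor force unchanged → E = 140.32, U = 4.63, labor force = 144.95 million.
After the second change, employed and labor force both rise by 8.15; unemployed unchanged → E = 148.47, U = 4.63, labor force = 153.10 million.
New unemployment rate = 4.63 / 153.10 = 3.02%.

New unemployment rate ≈ 3.02%.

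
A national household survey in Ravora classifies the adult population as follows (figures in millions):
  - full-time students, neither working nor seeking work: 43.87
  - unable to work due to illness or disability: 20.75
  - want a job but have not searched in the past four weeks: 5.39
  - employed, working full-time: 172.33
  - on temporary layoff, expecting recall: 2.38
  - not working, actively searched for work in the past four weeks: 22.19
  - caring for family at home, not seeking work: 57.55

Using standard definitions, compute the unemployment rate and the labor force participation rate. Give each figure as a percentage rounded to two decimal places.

Employed = 172.33 million.
Unemployed = 2.38 + 22.19 = 24.57 million (jobless and actively searching, or on temporary layoff).
Labor force = 172.33 + 24.57 = 196.90 million.
Not in labor force = 43.87 + 20.75 + 5.39 + 57.55 = 127.56 million (those not working and not actively searching are outside the labor force — including those who want a job but have given up searching).
Civilian working-age population = 196.90 + 127.56 = 324.46 million.
Unemployment rate = 24.57 / 196.90 = 12.48%.
Labor force participation rate = 196.90 / 324.46 = 60.69%.

Unemployment rate ≈ 12.48%; labor force participation rate ≈ 60.69%.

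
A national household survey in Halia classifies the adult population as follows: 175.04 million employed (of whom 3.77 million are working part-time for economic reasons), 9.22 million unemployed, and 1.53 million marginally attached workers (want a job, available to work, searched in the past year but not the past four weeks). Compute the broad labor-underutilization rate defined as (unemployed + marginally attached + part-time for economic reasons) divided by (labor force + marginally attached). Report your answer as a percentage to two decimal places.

Broad underutilization rate ≈ 7.82%.

Labor force = 175.04 + 9.22 = 184.26 million.
Numerator = 9.22 + 1.53 + 3.77 = 14.52 million.
Denominator = 184.26 + 1.53 = 185.79 million.
Broad rate = 14.52 / 185.79 = 7.82%.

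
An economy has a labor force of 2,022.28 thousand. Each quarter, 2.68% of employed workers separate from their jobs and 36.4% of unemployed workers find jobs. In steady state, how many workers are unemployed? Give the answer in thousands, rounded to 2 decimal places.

About 138.68 thousand are unemployed in steady state.

Steady-state unemployment rate u* = s/(s+f) = 2.68/(2.68+36.4) = 0.068577.
Unemployed = u* × labor force = 0.068577 × 2,022.28 ≈ 138.68 thousand.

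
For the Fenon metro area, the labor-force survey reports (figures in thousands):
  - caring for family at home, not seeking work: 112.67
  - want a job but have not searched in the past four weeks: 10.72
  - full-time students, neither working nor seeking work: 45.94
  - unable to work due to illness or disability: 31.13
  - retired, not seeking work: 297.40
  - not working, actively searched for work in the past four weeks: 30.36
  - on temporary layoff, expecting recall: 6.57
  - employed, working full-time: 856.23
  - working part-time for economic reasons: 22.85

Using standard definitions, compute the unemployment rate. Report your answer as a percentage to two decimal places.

Unemployment rate ≈ 4.03%.

Employed = 856.23 + 22.85 = 879.08 thousand (anyone who worked, including part-time for economic reasons, counts as employed).
Unemployed = 30.36 + 6.57 = 36.93 thousand (jobless and actively searching, or on temporary layoff).
Labor force = 879.08 + 36.93 = 916.01 thousand.
Unemployment rate = 36.93 / 916.01 = 4.03%.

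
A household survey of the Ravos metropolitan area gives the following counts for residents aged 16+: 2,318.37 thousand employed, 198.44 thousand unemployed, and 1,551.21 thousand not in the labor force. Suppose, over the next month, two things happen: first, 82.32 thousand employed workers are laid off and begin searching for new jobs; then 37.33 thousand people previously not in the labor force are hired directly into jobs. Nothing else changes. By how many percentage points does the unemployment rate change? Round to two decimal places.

Initially, labor force = 2,318.37 + 198.44 = 2,516.81 thousand, so u = 198.44/2,516.81 = 7.88%.
After the first change, employed falls and unemployed rises by 82.32; labor force unchanged → E = 2,236.05, U = 280.76, labor force = 2,516.81 thousand.
After the second change, employed and labor force both rise by 37.33; unemployed unchanged → E = 2,273.38, U = 280.76, labor force = 2,554.14 thousand.
New unemployment rate = 280.76 / 2,554.14 = 10.99%.
Change = 10.99% − 7.88% = +3.11 percentage points.

The unemployment rate changes by +3.11 percentage points.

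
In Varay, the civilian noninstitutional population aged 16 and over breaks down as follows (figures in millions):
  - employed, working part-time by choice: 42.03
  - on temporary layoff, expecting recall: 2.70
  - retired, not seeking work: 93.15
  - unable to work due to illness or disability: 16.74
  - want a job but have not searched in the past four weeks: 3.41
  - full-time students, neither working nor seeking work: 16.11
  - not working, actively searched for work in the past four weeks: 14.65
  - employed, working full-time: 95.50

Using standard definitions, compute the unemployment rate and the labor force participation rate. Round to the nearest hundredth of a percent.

Unemployment rate ≈ 11.20%; labor force participation rate ≈ 54.48%.

Employed = 42.03 + 95.50 = 137.53 million.
Unemployed = 2.70 + 14.65 = 17.35 million (jobless and actively searching, or on temporary layoff).
Labor force = 137.53 + 17.35 = 154.88 million.
Not in labor force = 93.15 + 16.74 + 3.41 + 16.11 = 129.41 million (those not working and not actively searching are outside the labor force — including those who want a job but have given up searching).
Civilian working-age population = 154.88 + 129.41 = 284.29 million.
Unemployment rate = 17.35 / 154.88 = 11.20%.
Labor force participation rate = 154.88 / 284.29 = 54.48%.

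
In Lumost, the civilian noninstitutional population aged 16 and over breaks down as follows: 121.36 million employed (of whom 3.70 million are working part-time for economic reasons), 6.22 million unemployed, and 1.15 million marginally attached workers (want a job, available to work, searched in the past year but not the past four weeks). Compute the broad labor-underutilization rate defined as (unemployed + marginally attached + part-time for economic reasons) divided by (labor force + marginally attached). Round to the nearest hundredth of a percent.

Labor force = 121.36 + 6.22 = 127.58 million.
Numerator = 6.22 + 1.15 + 3.70 = 11.07 million.
Denominator = 127.58 + 1.15 = 128.73 million.
Broad rate = 11.07 / 128.73 = 8.60%.

Broad underutilization rate ≈ 8.60%.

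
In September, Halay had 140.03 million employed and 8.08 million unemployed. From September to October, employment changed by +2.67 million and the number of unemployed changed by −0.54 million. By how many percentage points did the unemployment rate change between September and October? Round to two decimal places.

September: labor force = 140.03 + 8.08 = 148.11; u = 8.08/148.11 = 5.46%.
October: labor force = 142.70 + 7.54 = 150.24; u = 7.54/150.24 = 5.02%.
Change = 5.02% − 5.46% = −0.44 pp.

The unemployment rate changed by −0.44 percentage points.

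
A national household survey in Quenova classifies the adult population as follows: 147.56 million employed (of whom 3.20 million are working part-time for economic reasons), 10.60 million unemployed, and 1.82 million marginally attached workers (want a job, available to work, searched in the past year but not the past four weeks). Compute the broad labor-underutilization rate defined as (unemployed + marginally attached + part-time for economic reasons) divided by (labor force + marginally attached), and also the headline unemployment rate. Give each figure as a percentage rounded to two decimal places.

Broad underutilization rate ≈ 9.76%; headline unemployment rate ≈ 6.70%.

Labor force = 147.56 + 10.60 = 158.16 million.
Numerator = 10.60 + 1.82 + 3.20 = 15.62 million.
Denominator = 158.16 + 1.82 = 159.98 million.
Broad rate = 15.62 / 159.98 = 9.76%.
Headline unemployment rate = 10.60 / 158.16 = 6.70%.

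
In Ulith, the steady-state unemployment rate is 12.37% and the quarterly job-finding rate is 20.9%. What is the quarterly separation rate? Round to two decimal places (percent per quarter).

From u* = s/(s+f): s = u·f/(1−u).
s = 0.1237 × 20.9 / (1 − 0.1237) = 2.5853 / 0.8763 ≈ 2.95% per quarter.

Separation rate ≈ 2.95% per quarter.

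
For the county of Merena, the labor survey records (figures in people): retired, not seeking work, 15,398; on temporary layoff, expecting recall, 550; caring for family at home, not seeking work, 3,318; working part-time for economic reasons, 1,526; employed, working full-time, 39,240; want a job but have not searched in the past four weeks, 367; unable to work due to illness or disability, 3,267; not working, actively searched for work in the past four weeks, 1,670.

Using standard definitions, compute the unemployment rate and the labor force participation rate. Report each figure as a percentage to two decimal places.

Unemployment rate ≈ 5.16%; labor force participation rate ≈ 65.79%.

Employed = 1,526 + 39,240 = 40,766 (anyone who worked, including part-time for economic reasons, counts as employed).
Unemployed = 550 + 1,670 = 2,220 (jobless and actively searching, or on temporary layoff).
Labor force = 40,766 + 2,220 = 42,986.
Not in labor force = 15,398 + 3,318 + 367 + 3,267 = 22,350 (those not working and not actively searching are outside the labor force — including those who want a job but have given up searching).
Civilian working-age population = 42,986 + 22,350 = 65,336.
Unemployment rate = 2,220 / 42,986 = 5.16%.
Labor force participation rate = 42,986 / 65,336 = 65.79%.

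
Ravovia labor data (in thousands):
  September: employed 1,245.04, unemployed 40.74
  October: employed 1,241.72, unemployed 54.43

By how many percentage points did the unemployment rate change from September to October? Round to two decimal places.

September: labor force = 1,245.04 + 40.74 = 1,285.78; u = 40.74/1,285.78 = 3.17%.
October: labor force = 1,241.72 + 54.43 = 1,296.15; u = 54.43/1,296.15 = 4.20%.
Change = 4.20% − 3.17% = +1.03 pp.

The unemployment rate changed by +1.03 percentage points.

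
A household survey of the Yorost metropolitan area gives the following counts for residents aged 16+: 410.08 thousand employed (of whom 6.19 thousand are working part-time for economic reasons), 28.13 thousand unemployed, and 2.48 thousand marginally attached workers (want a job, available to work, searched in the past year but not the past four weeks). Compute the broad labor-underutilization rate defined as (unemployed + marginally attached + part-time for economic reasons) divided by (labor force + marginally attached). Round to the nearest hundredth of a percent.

Labor force = 410.08 + 28.13 = 438.21 thousand.
Numerator = 28.13 + 2.48 + 6.19 = 36.80 thousand.
Denominator = 438.21 + 2.48 = 440.69 thousand.
Broad rate = 36.80 / 440.69 = 8.35%.

Broad underutilization rate ≈ 8.35%.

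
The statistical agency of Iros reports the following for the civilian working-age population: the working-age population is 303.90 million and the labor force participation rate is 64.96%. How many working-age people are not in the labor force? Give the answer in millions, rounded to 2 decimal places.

Share not in the labor force = 1 − 0.6496 = 0.3504.
Not in labor force = 0.3504 × 303.90 ≈ 106.49 million.

About 106.49 million are not in the labor force.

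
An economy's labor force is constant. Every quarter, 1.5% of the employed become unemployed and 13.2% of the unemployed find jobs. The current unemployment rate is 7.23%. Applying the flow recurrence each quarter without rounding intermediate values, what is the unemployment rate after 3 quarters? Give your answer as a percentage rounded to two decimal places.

With a fixed labor force, u_{t+1} = u_t + s·(1−u_t) − f·u_t = u_t·(1−s−f) + s.
Here 1−s−f = 0.853 and s = 0.015.
u_1 = 0.072300 × 0.853 + 0.015 = 0.076672.
u_2 = 0.076672 × 0.853 + 0.015 = 0.080401.
u_3 = 0.080401 × 0.853 + 0.015 = 0.083582.

Unemployment rate after three quarters ≈ 8.36%.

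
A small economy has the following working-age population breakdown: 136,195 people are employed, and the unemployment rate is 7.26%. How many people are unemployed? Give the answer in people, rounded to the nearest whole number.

About 10,662 are unemployed.

Let U be the number unemployed. The labor force is E + U, and U/(E+U) = 0.0726.
So U = 0.0726 × 136,195 / (1 − 0.0726) = 9887.76 / 0.9274 ≈ 10,662.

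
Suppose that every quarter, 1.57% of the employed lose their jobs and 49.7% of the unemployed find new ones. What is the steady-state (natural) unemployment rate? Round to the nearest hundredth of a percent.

At steady state the flows balance: s·E = f·U, so U/(E+U) = s/(s+f).
u* = 1.57 / (1.57 + 49.7) = 1.57 / 51.27 = 3.06%.

Steady-state unemployment rate ≈ 3.06%.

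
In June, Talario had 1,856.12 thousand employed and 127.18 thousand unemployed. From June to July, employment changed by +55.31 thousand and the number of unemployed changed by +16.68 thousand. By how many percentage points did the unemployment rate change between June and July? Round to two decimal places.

June: labor force = 1,856.12 + 127.18 = 1,983.30; u = 127.18/1,983.30 = 6.41%.
July: labor force = 1,911.43 + 143.86 = 2,055.29; u = 143.86/2,055.29 = 7.00%.
Change = 7.00% − 6.41% = +0.59 pp.

The unemployment rate changed by +0.59 percentage points.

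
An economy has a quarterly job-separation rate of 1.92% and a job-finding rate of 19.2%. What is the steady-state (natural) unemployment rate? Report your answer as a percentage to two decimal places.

Steady-state unemployment rate ≈ 9.09%.

At steady state the flows balance: s·E = f·U, so U/(E+U) = s/(s+f).
u* = 1.92 / (1.92 + 19.2) = 1.92 / 21.12 = 9.09%.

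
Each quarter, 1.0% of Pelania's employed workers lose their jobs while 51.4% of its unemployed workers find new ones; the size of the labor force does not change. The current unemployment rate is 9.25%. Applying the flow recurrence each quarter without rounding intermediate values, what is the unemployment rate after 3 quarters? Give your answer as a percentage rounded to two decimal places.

Unemployment rate after three quarters ≈ 2.70%.

With a fixed labor force, u_{t+1} = u_t + s·(1−u_t) − f·u_t = u_t·(1−s−f) + s.
Here 1−s−f = 0.476 and s = 0.010.
u_1 = 0.092500 × 0.476 + 0.010 = 0.054030.
u_2 = 0.054030 × 0.476 + 0.010 = 0.035718.
u_3 = 0.035718 × 0.476 + 0.010 = 0.027002.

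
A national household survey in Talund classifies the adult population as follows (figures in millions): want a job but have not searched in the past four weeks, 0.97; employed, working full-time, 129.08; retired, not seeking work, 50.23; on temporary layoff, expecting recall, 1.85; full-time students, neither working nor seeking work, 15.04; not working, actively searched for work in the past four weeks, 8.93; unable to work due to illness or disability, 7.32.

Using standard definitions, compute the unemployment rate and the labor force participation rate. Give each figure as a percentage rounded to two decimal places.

Employed = 129.08 million.
Unemployed = 1.85 + 8.93 = 10.78 million (jobless and actively searching, or on temporary layoff).
Labor force = 129.08 + 10.78 = 139.86 million.
Not in labor force = 0.97 + 50.23 + 15.04 + 7.32 = 73.56 million (those not working and not actively searching are outside the labor force — including those who want a job but have given up searching).
Civilian working-age population = 139.86 + 73.56 = 213.42 million.
Unemployment rate = 10.78 / 139.86 = 7.71%.
Labor force participation rate = 139.86 / 213.42 = 65.53%.

Unemployment rate ≈ 7.71%; labor force participation rate ≈ 65.53%.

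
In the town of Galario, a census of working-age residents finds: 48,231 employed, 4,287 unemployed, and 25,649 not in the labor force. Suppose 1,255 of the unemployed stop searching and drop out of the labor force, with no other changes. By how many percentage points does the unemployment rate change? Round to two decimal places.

Initially, labor force = 48,231 + 4,287 = 52,518, so u = 4,287/52,518 = 8.16%.
After the change, unemployed and labor force both fall by 1,255 → E = 48,231, U = 3,032, labor force = 51,263.
New unemployment rate = 3,032 / 51,263 = 5.91%.
Change = 5.91% − 8.16% = −2.25 percentage points.

The unemployment rate changes by −2.25 percentage points.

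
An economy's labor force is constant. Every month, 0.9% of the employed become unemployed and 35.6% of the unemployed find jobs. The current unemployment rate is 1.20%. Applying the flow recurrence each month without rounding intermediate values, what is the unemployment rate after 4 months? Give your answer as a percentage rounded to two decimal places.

With a fixed labor force, u_{t+1} = u_t + s·(1−u_t) − f·u_t = u_t·(1−s−f) + s.
Here 1−s−f = 0.635 and s = 0.009.
u_1 = 0.012000 × 0.635 + 0.009 = 0.016620.
u_2 = 0.016620 × 0.635 + 0.009 = 0.019554.
u_3 = 0.019554 × 0.635 + 0.009 = 0.021417.
u_4 = 0.021417 × 0.635 + 0.009 = 0.022600.

Unemployment rate after four months ≈ 2.26%.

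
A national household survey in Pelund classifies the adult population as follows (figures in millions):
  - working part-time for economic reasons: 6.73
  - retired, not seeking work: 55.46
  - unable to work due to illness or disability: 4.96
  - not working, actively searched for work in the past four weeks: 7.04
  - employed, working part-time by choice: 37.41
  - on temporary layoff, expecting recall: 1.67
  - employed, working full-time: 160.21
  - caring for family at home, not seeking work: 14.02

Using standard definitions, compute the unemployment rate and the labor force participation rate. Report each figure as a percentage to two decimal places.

Unemployment rate ≈ 4.09%; labor force participation rate ≈ 74.11%.

Employed = 6.73 + 37.41 + 160.21 = 204.35 million (anyone who worked, including part-time for economic reasons, counts as employed).
Unemployed = 7.04 + 1.67 = 8.71 million (jobless and actively searching, or on temporary layoff).
Labor force = 204.35 + 8.71 = 213.06 million.
Not in labor force = 55.46 + 4.96 + 14.02 = 74.44 million (those not working and not actively searching are outside the labor force).
Civilian working-age population = 213.06 + 74.44 = 287.50 million.
Unemployment rate = 8.71 / 213.06 = 4.09%.
Labor force participation rate = 213.06 / 287.50 = 74.11%.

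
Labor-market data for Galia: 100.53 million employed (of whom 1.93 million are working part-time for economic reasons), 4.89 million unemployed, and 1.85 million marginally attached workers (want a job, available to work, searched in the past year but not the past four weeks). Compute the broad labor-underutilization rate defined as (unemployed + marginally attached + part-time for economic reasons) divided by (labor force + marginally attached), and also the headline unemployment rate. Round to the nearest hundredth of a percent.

Broad underutilization rate ≈ 8.08%; headline unemployment rate ≈ 4.64%.

Labor force = 100.53 + 4.89 = 105.42 million.
Numerator = 4.89 + 1.85 + 1.93 = 8.67 million.
Denominator = 105.42 + 1.85 = 107.27 million.
Broad rate = 8.67 / 107.27 = 8.08%.
Headline unemployment rate = 4.89 / 105.42 = 4.64%.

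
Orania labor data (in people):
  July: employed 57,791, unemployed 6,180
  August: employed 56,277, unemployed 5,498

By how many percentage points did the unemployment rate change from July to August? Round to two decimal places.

The unemployment rate changed by −0.76 percentage points.

July: labor force = 57,791 + 6,180 = 63,971; u = 6,180/63,971 = 9.66%.
August: labor force = 56,277 + 5,498 = 61,775; u = 5,498/61,775 = 8.90%.
Change = 8.90% − 9.66% = −0.76 pp.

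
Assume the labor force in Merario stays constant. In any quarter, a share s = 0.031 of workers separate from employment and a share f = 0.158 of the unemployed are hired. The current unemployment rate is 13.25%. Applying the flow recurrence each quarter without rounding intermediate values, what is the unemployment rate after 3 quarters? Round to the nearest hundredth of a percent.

Unemployment rate after three quarters ≈ 14.72%.

With a fixed labor force, u_{t+1} = u_t + s·(1−u_t) − f·u_t = u_t·(1−s−f) + s.
Here 1−s−f = 0.811 and s = 0.031.
u_1 = 0.132500 × 0.811 + 0.031 = 0.138458.
u_2 = 0.138458 × 0.811 + 0.031 = 0.143289.
u_3 = 0.143289 × 0.811 + 0.031 = 0.147207.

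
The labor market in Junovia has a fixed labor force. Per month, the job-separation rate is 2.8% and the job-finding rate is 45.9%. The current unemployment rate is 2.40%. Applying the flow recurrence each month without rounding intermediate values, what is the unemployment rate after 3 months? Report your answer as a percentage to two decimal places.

Unemployment rate after three months ≈ 5.30%.

With a fixed labor force, u_{t+1} = u_t + s·(1−u_t) − f·u_t = u_t·(1−s−f) + s.
Here 1−s−f = 0.513 and s = 0.028.
u_1 = 0.024000 × 0.513 + 0.028 = 0.040312.
u_2 = 0.040312 × 0.513 + 0.028 = 0.048680.
u_3 = 0.048680 × 0.513 + 0.028 = 0.052973.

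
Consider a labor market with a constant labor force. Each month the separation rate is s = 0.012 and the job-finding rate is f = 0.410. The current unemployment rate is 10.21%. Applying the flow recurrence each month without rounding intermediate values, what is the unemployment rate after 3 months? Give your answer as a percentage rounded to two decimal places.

Unemployment rate after three months ≈ 4.27%.

With a fixed labor force, u_{t+1} = u_t + s·(1−u_t) − f·u_t = u_t·(1−s−f) + s.
Here 1−s−f = 0.578 and s = 0.012.
u_1 = 0.102100 × 0.578 + 0.012 = 0.071014.
u_2 = 0.071014 × 0.578 + 0.012 = 0.053046.
u_3 = 0.053046 × 0.578 + 0.012 = 0.042661.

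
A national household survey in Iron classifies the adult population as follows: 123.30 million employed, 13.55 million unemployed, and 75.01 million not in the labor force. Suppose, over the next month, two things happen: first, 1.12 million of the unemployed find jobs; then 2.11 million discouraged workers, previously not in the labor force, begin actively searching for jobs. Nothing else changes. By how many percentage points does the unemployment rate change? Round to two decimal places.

The unemployment rate changes by +0.56 percentage points.

Initially, labor force = 123.30 + 13.55 = 136.85 million, so u = 13.55/136.85 = 9.90%.
After the first change, unemployed falls and employed rises by 1.12; labor force unchanged → E = 124.42, U = 12.43, labor force = 136.85 million.
After the second change, unemployed and labor force both rise by 2.11 → E = 124.42, U = 14.54, labor force = 138.96 million.
New unemployment rate = 14.54 / 138.96 = 10.46%.
Change = 10.46% − 9.90% = +0.56 percentage points.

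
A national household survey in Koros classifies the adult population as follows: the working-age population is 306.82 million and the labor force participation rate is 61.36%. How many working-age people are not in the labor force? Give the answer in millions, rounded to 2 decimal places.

About 118.56 million are not in the labor force.

Share not in the labor force = 1 − 0.6136 = 0.3864.
Not in labor force = 0.3864 × 306.82 ≈ 118.56 million.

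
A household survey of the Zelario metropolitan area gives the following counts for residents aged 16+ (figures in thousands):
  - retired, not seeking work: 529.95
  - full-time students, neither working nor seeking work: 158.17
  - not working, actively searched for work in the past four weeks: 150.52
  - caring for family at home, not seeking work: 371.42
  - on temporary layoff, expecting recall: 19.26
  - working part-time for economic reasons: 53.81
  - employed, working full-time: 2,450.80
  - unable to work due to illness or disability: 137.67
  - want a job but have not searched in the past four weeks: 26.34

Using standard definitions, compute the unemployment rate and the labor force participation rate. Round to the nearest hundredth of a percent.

Employed = 53.81 + 2,450.80 = 2,504.61 thousand (anyone who worked, including part-time for economic reasons, counts as employed).
Unemployed = 150.52 + 19.26 = 169.78 thousand (jobless and actively searching, or on temporary layoff).
Labor force = 2,504.61 + 169.78 = 2,674.39 thousand.
Not in labor force = 529.95 + 158.17 + 371.42 + 137.67 + 26.34 = 1,223.55 thousand (those not working and not actively searching are outside the labor force — including those who want a job but have given up searching).
Civilian working-age population = 2,674.39 + 1,223.55 = 3,897.94 thousand.
Unemployment rate = 169.78 / 2,674.39 = 6.35%.
Labor force participation rate = 2,674.39 / 3,897.94 = 68.61%.

Unemployment rate ≈ 6.35%; labor force participation rate ≈ 68.61%.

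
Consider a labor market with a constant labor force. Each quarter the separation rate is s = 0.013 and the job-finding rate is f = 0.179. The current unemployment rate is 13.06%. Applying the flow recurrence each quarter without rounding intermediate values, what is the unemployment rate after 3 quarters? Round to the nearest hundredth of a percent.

Unemployment rate after three quarters ≈ 10.09%.

With a fixed labor force, u_{t+1} = u_t + s·(1−u_t) − f·u_t = u_t·(1−s−f) + s.
Here 1−s−f = 0.808 and s = 0.013.
u_1 = 0.130600 × 0.808 + 0.013 = 0.118525.
u_2 = 0.118525 × 0.808 + 0.013 = 0.108768.
u_3 = 0.108768 × 0.808 + 0.013 = 0.100885.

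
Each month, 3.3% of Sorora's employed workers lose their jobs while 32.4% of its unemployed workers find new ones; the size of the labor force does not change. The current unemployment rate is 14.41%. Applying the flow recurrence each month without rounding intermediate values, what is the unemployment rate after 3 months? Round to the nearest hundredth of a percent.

Unemployment rate after three months ≈ 10.62%.

With a fixed labor force, u_{t+1} = u_t + s·(1−u_t) − f·u_t = u_t·(1−s−f) + s.
Here 1−s−f = 0.643 and s = 0.033.
u_1 = 0.144100 × 0.643 + 0.033 = 0.125656.
u_2 = 0.125656 × 0.643 + 0.033 = 0.113797.
u_3 = 0.113797 × 0.643 + 0.033 = 0.106171.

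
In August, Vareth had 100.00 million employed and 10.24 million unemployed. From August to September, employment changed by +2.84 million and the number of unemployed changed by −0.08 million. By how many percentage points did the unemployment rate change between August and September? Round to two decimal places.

The unemployment rate changed by −0.30 percentage points.

August: labor force = 100.00 + 10.24 = 110.24; u = 10.24/110.24 = 9.29%.
September: labor force = 102.84 + 10.16 = 113.00; u = 10.16/113.00 = 8.99%.
Change = 8.99% − 9.29% = −0.30 pp.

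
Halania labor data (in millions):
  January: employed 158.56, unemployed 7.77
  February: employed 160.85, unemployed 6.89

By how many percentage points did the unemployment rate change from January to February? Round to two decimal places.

The unemployment rate changed by −0.56 percentage points.

January: labor force = 158.56 + 7.77 = 166.33; u = 7.77/166.33 = 4.67%.
February: labor force = 160.85 + 6.89 = 167.74; u = 6.89/167.74 = 4.11%.
Change = 4.11% − 4.67% = −0.56 pp.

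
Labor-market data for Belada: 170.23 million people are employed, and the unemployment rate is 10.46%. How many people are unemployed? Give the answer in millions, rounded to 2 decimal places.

About 19.89 million are unemployed.

Let U be the number unemployed. The labor force is E + U, and U/(E+U) = 0.1046.
So U = 0.1046 × 170.23 / (1 − 0.1046) = 17.8061 / 0.8954 ≈ 19.89 million.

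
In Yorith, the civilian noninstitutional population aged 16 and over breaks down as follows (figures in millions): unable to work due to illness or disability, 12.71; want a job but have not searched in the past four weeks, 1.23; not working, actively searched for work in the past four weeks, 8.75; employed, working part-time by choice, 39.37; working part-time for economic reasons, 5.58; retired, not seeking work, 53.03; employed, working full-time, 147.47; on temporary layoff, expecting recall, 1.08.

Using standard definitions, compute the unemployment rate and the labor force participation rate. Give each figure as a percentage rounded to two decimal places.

Employed = 39.37 + 5.58 + 147.47 = 192.42 million (anyone who worked, including part-time for economic reasons, counts as employed).
Unemployed = 8.75 + 1.08 = 9.83 million (jobless and actively searching, or on temporary layoff).
Labor force = 192.42 + 9.83 = 202.25 million.
Not in labor force = 12.71 + 1.23 + 53.03 = 66.97 million (those not working and not actively searching are outside the labor force — including those who want a job but have given up searching).
Civilian working-age population = 202.25 + 66.97 = 269.22 million.
Unemployment rate = 9.83 / 202.25 = 4.86%.
Labor force participation rate = 202.25 / 269.22 = 75.12%.

Unemployment rate ≈ 4.86%; labor force participation rate ≈ 75.12%.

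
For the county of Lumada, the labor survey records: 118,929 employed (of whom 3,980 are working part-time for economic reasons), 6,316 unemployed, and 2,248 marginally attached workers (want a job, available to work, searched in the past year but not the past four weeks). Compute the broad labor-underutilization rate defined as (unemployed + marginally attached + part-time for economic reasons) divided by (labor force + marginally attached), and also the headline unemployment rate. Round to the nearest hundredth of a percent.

Broad underutilization rate ≈ 9.84%; headline unemployment rate ≈ 5.04%.

Labor force = 118,929 + 6,316 = 125,245.
Numerator = 6,316 + 2,248 + 3,980 = 12,544.
Denominator = 125,245 + 2,248 = 127,493.
Broad rate = 12,544 / 127,493 = 9.84%.
Headline unemployment rate = 6,316 / 125,245 = 5.04%.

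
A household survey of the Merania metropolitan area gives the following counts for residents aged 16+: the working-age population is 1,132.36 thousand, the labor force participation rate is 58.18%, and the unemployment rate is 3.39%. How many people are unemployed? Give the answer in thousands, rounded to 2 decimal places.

Labor force = 0.5818 × 1,132.36 = 658.81 thousand.
Unemployed = 0.0339 × 658.81 ≈ 22.33 thousand.

About 22.33 thousand are unemployed.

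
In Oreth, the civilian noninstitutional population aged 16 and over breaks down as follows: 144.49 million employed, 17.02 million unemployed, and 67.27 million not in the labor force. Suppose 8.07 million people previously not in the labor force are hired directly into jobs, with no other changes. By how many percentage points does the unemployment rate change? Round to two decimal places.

Initially, labor force = 144.49 + 17.02 = 161.51 million, so u = 17.02/161.51 = 10.54%.
After the change, employed and labor force both rise by 8.07; unemployed unchanged → E = 152.56, U = 17.02, labor force = 169.58 million.
New unemployment rate = 17.02 / 169.58 = 10.04%.
Change = 10.04% − 10.54% = −0.50 percentage points.

The unemployment rate changes by −0.50 percentage points.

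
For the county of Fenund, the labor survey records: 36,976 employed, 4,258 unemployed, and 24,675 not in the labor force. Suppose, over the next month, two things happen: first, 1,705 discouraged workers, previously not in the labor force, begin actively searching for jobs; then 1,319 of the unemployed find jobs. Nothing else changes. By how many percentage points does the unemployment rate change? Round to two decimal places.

Initially, labor force = 36,976 + 4,258 = 41,234, so u = 4,258/41,234 = 10.33%.
After the first change, unemployed and labor force both rise by 1,705 → E = 36,976, U = 5,963, labor force = 42,939.
After the second change, unemployed falls and employed rises by 1,319; labor force unchanged → E = 38,295, U = 4,644, labor force = 42,939.
New unemployment rate = 4,644 / 42,939 = 10.82%.
Change = 10.82% − 10.33% = +0.49 percentage points.

The unemployment rate changes by +0.49 percentage points.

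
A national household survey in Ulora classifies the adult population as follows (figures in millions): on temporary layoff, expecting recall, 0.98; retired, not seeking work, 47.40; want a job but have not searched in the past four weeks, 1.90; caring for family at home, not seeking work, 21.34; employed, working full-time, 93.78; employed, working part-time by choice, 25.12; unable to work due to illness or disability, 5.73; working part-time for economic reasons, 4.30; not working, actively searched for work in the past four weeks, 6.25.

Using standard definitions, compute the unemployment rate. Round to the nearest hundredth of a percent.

Unemployment rate ≈ 5.54%.

Employed = 93.78 + 25.12 + 4.30 = 123.20 million (anyone who worked, including part-time for economic reasons, counts as employed).
Unemployed = 0.98 + 6.25 = 7.23 million (jobless and actively searching, or on temporary layoff).
Labor force = 123.20 + 7.23 = 130.43 million.
Unemployment rate = 7.23 / 130.43 = 5.54%.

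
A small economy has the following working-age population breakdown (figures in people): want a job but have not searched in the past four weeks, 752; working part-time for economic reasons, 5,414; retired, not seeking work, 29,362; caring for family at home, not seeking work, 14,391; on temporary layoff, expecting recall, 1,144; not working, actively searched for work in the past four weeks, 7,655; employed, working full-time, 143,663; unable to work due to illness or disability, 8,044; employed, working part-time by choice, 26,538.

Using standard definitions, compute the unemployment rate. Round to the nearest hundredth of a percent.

Unemployment rate ≈ 4.77%.

Employed = 5,414 + 143,663 + 26,538 = 175,615 (anyone who worked, including part-time for economic reasons, counts as employed).
Unemployed = 1,144 + 7,655 = 8,799 (jobless and actively searching, or on temporary layoff).
Labor force = 175,615 + 8,799 = 184,414.
Unemployment rate = 8,799 / 184,414 = 4.77%.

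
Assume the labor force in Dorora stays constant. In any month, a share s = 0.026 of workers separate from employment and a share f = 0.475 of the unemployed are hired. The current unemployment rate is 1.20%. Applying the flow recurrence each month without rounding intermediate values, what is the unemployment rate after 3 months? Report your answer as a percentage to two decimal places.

Unemployment rate after three months ≈ 4.69%.

With a fixed labor force, u_{t+1} = u_t + s·(1−u_t) − f·u_t = u_t·(1−s−f) + s.
Here 1−s−f = 0.499 and s = 0.026.
u_1 = 0.012000 × 0.499 + 0.026 = 0.031988.
u_2 = 0.031988 × 0.499 + 0.026 = 0.041962.
u_3 = 0.041962 × 0.499 + 0.026 = 0.046939.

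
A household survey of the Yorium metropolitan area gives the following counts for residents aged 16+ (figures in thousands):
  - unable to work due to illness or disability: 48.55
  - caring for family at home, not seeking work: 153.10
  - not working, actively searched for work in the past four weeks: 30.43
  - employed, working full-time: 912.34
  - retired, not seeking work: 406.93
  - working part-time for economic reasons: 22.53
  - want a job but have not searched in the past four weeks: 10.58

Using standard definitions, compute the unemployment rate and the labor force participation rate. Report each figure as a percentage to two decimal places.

Unemployment rate ≈ 3.15%; labor force participation rate ≈ 60.92%.

Employed = 912.34 + 22.53 = 934.87 thousand (anyone who worked, including part-time for economic reasons, counts as employed).
Unemployed = 30.43 thousand.
Labor force = 934.87 + 30.43 = 965.30 thousand.
Not in labor force = 48.55 + 153.10 + 406.93 + 10.58 = 619.16 thousand (those not working and not actively searching are outside the labor force — including those who want a job but have given up searching).
Civilian working-age population = 965.30 + 619.16 = 1,584.46 thousand.
Unemployment rate = 30.43 / 965.30 = 3.15%.
Labor force participation rate = 965.30 / 1,584.46 = 60.92%.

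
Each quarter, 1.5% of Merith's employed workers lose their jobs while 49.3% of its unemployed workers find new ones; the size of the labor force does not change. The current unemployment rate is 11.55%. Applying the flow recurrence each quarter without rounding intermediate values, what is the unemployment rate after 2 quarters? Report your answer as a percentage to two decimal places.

With a fixed labor force, u_{t+1} = u_t + s·(1−u_t) − f·u_t = u_t·(1−s−f) + s.
Here 1−s−f = 0.492 and s = 0.015.
u_1 = 0.115500 × 0.492 + 0.015 = 0.071826.
u_2 = 0.071826 × 0.492 + 0.015 = 0.050338.

Unemployment rate after two quarters ≈ 5.03%.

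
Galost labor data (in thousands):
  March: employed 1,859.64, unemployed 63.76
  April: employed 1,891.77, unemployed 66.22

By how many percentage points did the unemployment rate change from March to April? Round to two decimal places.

March: labor force = 1,859.64 + 63.76 = 1,923.40; u = 63.76/1,923.40 = 3.31%.
April: labor force = 1,891.77 + 66.22 = 1,957.99; u = 66.22/1,957.99 = 3.38%.
Change = 3.38% − 3.31% = +0.07 pp.

The unemployment rate changed by +0.07 percentage points.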